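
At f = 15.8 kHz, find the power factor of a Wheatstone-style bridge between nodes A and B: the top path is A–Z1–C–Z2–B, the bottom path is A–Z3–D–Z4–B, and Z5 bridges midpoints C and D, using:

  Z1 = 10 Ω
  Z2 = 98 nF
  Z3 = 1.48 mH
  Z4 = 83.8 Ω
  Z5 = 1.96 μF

Step 1 — Angular frequency: ω = 2π·f = 2π·1.58e+04 = 9.927e+04 rad/s.
Step 2 — Component impedances:
  Z1: Z = R = 10 Ω
  Z2: Z = 1/(jωC) = -j/(ω·C) = 0 - j102.8 Ω
  Z3: Z = jωL = j·9.927e+04·0.00148 = 0 + j146.9 Ω
  Z4: Z = R = 83.8 Ω
  Z5: Z = 1/(jωC) = -j/(ω·C) = 0 - j5.139 Ω
Step 3 — Bridge requires nodal analysis (the Z5 bridge couples midpoints C and D, so the two paths cannot be reduced to a simple series/parallel combination). Setting node B to ground and injecting 1 A at node A, the 3-node admittance system at A, C, D solves to V_A = Z_AB = 57.72 - j41.35 Ω = 71∠-35.6° Ω.
Step 4 — Power factor: PF = cos(φ) = Re(Z)/|Z| = 57.722/71.004 = 0.8129.
Step 5 — Type: Im(Z) = -41.35 ⇒ leading (phase φ = -35.6°).

PF = 0.8129 (leading, φ = -35.6°)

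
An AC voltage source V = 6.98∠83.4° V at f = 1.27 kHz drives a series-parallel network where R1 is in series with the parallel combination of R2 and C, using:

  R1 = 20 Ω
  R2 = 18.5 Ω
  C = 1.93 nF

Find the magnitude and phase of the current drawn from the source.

Step 1 — Angular frequency: ω = 2π·f = 2π·1270 = 7980 rad/s.
Step 2 — Component impedances:
  R1: Z = R = 20 Ω
  R2: Z = R = 18.5 Ω
  C: Z = 1/(jωC) = -j/(ω·C) = 0 - j6.493e+04 Ω
Step 3 — Parallel branch: R2 || C = 1/(1/R2 + 1/C) = 18.5 - j0.005271 Ω.
Step 4 — Series with R1: Z_total = R1 + (R2 || C) = 38.5 - j0.005271 Ω = 38.5∠-0.0° Ω.
Step 5 — Source phasor: V = 6.98∠83.4° V = 0.8023 + j6.934 V.
Step 6 — Ohm's law: I = V / Z_total = (0.8023 + j6.934) / (38.5 - j0.005271) = 0.02081 + j0.1801 A.
Step 7 — Convert to polar: |I| = 0.1813 A, ∠I = 83.4°.

I = 0.1813∠83.4° A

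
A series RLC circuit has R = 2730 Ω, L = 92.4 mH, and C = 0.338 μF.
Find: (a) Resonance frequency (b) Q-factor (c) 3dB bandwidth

Step 1 — Resonance condition Im(Z)=0 gives ω₀ = 1/√(LC).
Step 2 — ω₀ = 1/√(0.0924·3.38e-07) = 5659 rad/s.
Step 3 — f₀ = ω₀/(2π) = 900.6 Hz.
Step 4 — Series Q: Q = ω₀L/R = 5659·0.0924/2730 = 0.1915.
Step 5 — 3dB bandwidth: Δω = ω₀/Q = 2.955e+04 rad/s; BW = Δω/(2π) = 4702 Hz.

(a) f₀ = 900.6 Hz  (b) Q = 0.1915  (c) BW = 4702 Hz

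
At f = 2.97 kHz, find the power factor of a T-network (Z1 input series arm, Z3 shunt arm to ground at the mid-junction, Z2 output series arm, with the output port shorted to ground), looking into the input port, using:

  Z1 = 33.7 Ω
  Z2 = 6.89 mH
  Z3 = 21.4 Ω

Step 1 — Angular frequency: ω = 2π·f = 2π·2970 = 1.866e+04 rad/s.
Step 2 — Component impedances:
  Z1: Z = R = 33.7 Ω
  Z2: Z = jωL = j·1.866e+04·0.00689 = 0 + j128.6 Ω
  Z3: Z = R = 21.4 Ω
Step 3 — With the output port shorted to ground, the output series arm Z2 runs from the junction to ground; the shunt arm Z3 also runs from the junction to ground. They appear in parallel: Z3 || Z2 = 20.82 + j3.466 Ω.
Step 4 — Series with input arm Z1: Z_in = Z1 + (Z3 || Z2) = 54.52 + j3.466 Ω = 54.63∠3.6° Ω.
Step 5 — Power factor: PF = cos(φ) = Re(Z)/|Z| = 54.52/54.63 = 0.998.
Step 6 — Type: Im(Z) = 3.466 ⇒ lagging (phase φ = 3.6°).

PF = 0.998 (lagging, φ = 3.6°)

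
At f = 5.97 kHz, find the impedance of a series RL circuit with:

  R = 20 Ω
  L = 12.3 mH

Step 1 — Angular frequency: ω = 2π·f = 2π·5970 = 3.751e+04 rad/s.
Step 2 — Component impedances:
  R: Z = R = 20 Ω
  L: Z = jωL = j·3.751e+04·0.0123 = 0 + j461.4 Ω
Step 3 — Series combination: Z_total = R + L = 20 + j461.4 Ω = 461.8∠87.5° Ω.

Z = 20 + j461.4 Ω = 461.8∠87.5° Ω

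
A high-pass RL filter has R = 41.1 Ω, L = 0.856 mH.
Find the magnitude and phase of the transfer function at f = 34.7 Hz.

Step 1 — Angular frequency: ω = 2π·34.7 = 218 rad/s.
Step 2 — Transfer function: H(jω) = jωL/(R + jωL).
Step 3 — Numerator jωL = j·0.1866; denominator R + jωL = 41.1 + j0.1866.
Step 4 — H = 2.062e-05 + j0.004541.
Step 5 — Magnitude: |H| = 0.004541 (-46.9 dB); phase: φ = 89.7°.

|H| = 0.004541 (-46.9 dB), φ = 89.7°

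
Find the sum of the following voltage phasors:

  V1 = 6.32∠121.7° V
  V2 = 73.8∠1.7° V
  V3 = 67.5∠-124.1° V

Step 1 — Convert each phasor to rectangular form:
  V1 = 6.32·(cos(121.7°) + j·sin(121.7°)) = -3.321 + j5.377 V
  V2 = 73.8·(cos(1.7°) + j·sin(1.7°)) = 73.77 + j2.189 V
  V3 = 67.5·(cos(-124.1°) + j·sin(-124.1°)) = -37.84 - j55.89 V
Step 2 — Sum components: V_total = 32.6 - j48.33 V.
Step 3 — Convert to polar: |V_total| = 58.3 V, ∠V_total = -56.0°.

V_total = 58.3∠-56.0° V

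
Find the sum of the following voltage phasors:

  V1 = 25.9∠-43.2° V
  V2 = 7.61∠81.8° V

Step 1 — Convert each phasor to rectangular form:
  V1 = 25.9·(cos(-43.2°) + j·sin(-43.2°)) = 18.88 - j17.73 V
  V2 = 7.61·(cos(81.8°) + j·sin(81.8°)) = 1.085 + j7.532 V
Step 2 — Sum components: V_total = 19.97 - j10.2 V.
Step 3 — Convert to polar: |V_total| = 22.42 V, ∠V_total = -27.1°.

V_total = 22.42∠-27.1° V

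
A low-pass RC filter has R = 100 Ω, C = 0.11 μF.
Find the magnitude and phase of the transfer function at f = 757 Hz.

Step 1 — Angular frequency: ω = 2π·757 = 4756 rad/s.
Step 2 — Transfer function: H(jω) = 1/(1 + jωRC).
Step 3 — Denominator: 1 + jωRC = 1 + j·4756·100·1.1e-07 = 1 + j0.05232.
Step 4 — H = 0.9973 - j0.05218.
Step 5 — Magnitude: |H| = 0.9986 (-0.0 dB); phase: φ = -3.0°.

|H| = 0.9986 (-0.0 dB), φ = -3.0°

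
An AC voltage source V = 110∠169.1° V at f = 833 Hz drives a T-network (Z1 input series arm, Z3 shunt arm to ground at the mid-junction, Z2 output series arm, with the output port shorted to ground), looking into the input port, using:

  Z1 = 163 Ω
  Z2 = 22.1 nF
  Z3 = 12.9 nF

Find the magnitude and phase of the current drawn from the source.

Step 1 — Angular frequency: ω = 2π·f = 2π·833 = 5234 rad/s.
Step 2 — Component impedances:
  Z1: Z = R = 163 Ω
  Z2: Z = 1/(jωC) = -j/(ω·C) = 0 - j8645 Ω
  Z3: Z = 1/(jωC) = -j/(ω·C) = 0 - j1.481e+04 Ω
Step 3 — With the output port shorted to ground, the output series arm Z2 runs from the junction to ground; the shunt arm Z3 also runs from the junction to ground. They appear in parallel: Z3 || Z2 = 0 - j5459 Ω.
Step 4 — Series with input arm Z1: Z_in = Z1 + (Z3 || Z2) = 163 - j5459 Ω = 5461∠-88.3° Ω.
Step 5 — Source phasor: V = 110∠169.1° V = -108 + j20.8 V.
Step 6 — Ohm's law: I = V / Z_total = (-108 + j20.8) / (163 - j5459) = -0.004397 - j0.01966 A.
Step 7 — Convert to polar: |I| = 0.02014 A, ∠I = -102.6°.

I = 0.02014∠-102.6° A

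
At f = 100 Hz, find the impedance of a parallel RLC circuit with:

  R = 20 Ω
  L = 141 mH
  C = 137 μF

Step 1 — Angular frequency: ω = 2π·f = 2π·100 = 628.3 rad/s.
Step 2 — Component impedances:
  R: Z = R = 20 Ω
  L: Z = jωL = j·628.3·0.141 = 0 + j88.59 Ω
  C: Z = 1/(jωC) = -j/(ω·C) = 0 - j11.62 Ω
Step 3 — Parallel combination: 1/Z_total = 1/R + 1/L + 1/C; Z_total = 6.178 - j9.241 Ω = 11.12∠-56.2° Ω.

Z = 6.178 - j9.241 Ω = 11.12∠-56.2° Ω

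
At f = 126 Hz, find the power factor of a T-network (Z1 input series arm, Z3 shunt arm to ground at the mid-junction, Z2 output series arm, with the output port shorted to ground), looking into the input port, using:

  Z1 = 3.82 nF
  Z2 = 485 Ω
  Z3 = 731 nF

Step 1 — Angular frequency: ω = 2π·f = 2π·126 = 791.7 rad/s.
Step 2 — Component impedances:
  Z1: Z = 1/(jωC) = -j/(ω·C) = 0 - j3.307e+05 Ω
  Z2: Z = R = 485 Ω
  Z3: Z = 1/(jωC) = -j/(ω·C) = 0 - j1728 Ω
Step 3 — With the output port shorted to ground, the output series arm Z2 runs from the junction to ground; the shunt arm Z3 also runs from the junction to ground. They appear in parallel: Z3 || Z2 = 449.6 - j126.2 Ω.
Step 4 — Series with input arm Z1: Z_in = Z1 + (Z3 || Z2) = 449.6 - j3.308e+05 Ω = 3.308e+05∠-89.9° Ω.
Step 5 — Power factor: PF = cos(φ) = Re(Z)/|Z| = 449.6/3.308e+05 = 0.001359.
Step 6 — Type: Im(Z) = -3.308e+05 ⇒ leading (phase φ = -89.9°).

PF = 0.001359 (leading, φ = -89.9°)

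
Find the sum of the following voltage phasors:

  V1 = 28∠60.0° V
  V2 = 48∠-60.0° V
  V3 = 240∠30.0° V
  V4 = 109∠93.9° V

Step 1 — Convert each phasor to rectangular form:
  V1 = 28·(cos(60.0°) + j·sin(60.0°)) = 14 + j24.25 V
  V2 = 48·(cos(-60.0°) + j·sin(-60.0°)) = 24 - j41.57 V
  V3 = 240·(cos(30.0°) + j·sin(30.0°)) = 207.8 + j120 V
  V4 = 109·(cos(93.9°) + j·sin(93.9°)) = -7.414 + j108.7 V
Step 2 — Sum components: V_total = 238.4 + j211.4 V.
Step 3 — Convert to polar: |V_total| = 318.7 V, ∠V_total = 41.6°.

V_total = 318.7∠41.6° V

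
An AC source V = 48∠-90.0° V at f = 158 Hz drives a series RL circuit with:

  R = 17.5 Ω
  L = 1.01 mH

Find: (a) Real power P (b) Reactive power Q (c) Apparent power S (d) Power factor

Step 1 — Angular frequency: ω = 2π·f = 2π·158 = 992.7 rad/s.
Step 2 — Component impedances:
  R: Z = R = 17.5 Ω
  L: Z = jωL = j·992.7·0.00101 = 0 + j1.003 Ω
Step 3 — Series combination: Z_total = R + L = 17.5 + j1.003 Ω = 17.53∠3.3° Ω.
Step 4 — Source phasor: V = 48∠-90.0° V = 0 - j48 V.
Step 5 — Current: I = V / Z = -0.1566 - j2.734 A = 2.738∠-93.3° A.
Step 6 — Complex power: S = V·I* = 131.2 + j7.519 VA.
Step 7 — Real power: P = Re(S) = 131.2 W.
Step 8 — Reactive power: Q = Im(S) = 7.519 VAR.
Step 9 — Apparent power: |S| = 131.4 VA.
Step 10 — Power factor: PF = P/|S| = 0.9984 (lagging).

(a) P = 131.2 W  (b) Q = 7.519 VAR  (c) S = 131.4 VA  (d) PF = 0.9984 (lagging)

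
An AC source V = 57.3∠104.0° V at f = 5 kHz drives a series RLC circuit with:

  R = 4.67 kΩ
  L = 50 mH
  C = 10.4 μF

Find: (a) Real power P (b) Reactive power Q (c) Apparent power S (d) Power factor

Step 1 — Angular frequency: ω = 2π·f = 2π·5000 = 3.142e+04 rad/s.
Step 2 — Component impedances:
  R: Z = R = 4670 Ω
  L: Z = jωL = j·3.142e+04·0.05 = 0 + j1571 Ω
  C: Z = 1/(jωC) = -j/(ω·C) = 0 - j3.061 Ω
Step 3 — Series combination: Z_total = R + L + C = 4670 + j1568 Ω = 4926∠18.6° Ω.
Step 4 — Source phasor: V = 57.3∠104.0° V = -13.86 + j55.6 V.
Step 5 — Current: I = V / Z = 0.0009242 + j0.0116 A = 0.01163∠85.4° A.
Step 6 — Complex power: S = V·I* = 0.6319 + j0.2121 VA.
Step 7 — Real power: P = Re(S) = 0.6319 W.
Step 8 — Reactive power: Q = Im(S) = 0.2121 VAR.
Step 9 — Apparent power: |S| = 0.6665 VA.
Step 10 — Power factor: PF = P/|S| = 0.948 (lagging).

(a) P = 0.6319 W  (b) Q = 0.2121 VAR  (c) S = 0.6665 VA  (d) PF = 0.948 (lagging)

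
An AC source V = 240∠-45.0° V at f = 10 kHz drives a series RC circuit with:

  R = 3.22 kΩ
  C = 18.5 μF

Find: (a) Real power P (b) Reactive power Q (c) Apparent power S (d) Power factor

Step 1 — Angular frequency: ω = 2π·f = 2π·1e+04 = 6.283e+04 rad/s.
Step 2 — Component impedances:
  R: Z = R = 3220 Ω
  C: Z = 1/(jωC) = -j/(ω·C) = 0 - j0.8603 Ω
Step 3 — Series combination: Z_total = R + C = 3220 - j0.8603 Ω = 3220∠-0.0° Ω.
Step 4 — Source phasor: V = 240∠-45.0° V = 169.7 - j169.7 V.
Step 5 — Current: I = V / Z = 0.05272 - j0.05269 A = 0.07453∠-45.0° A.
Step 6 — Complex power: S = V·I* = 17.89 - j0.004779 VA.
Step 7 — Real power: P = Re(S) = 17.89 W.
Step 8 — Reactive power: Q = Im(S) = -0.004779 VAR.
Step 9 — Apparent power: |S| = 17.89 VA.
Step 10 — Power factor: PF = P/|S| = 1 (leading).

(a) P = 17.89 W  (b) Q = -0.004779 VAR  (c) S = 17.89 VA  (d) PF = 1 (leading)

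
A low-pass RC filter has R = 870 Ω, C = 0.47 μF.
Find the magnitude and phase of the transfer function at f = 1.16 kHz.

Step 1 — Angular frequency: ω = 2π·1160 = 7288 rad/s.
Step 2 — Transfer function: H(jω) = 1/(1 + jωRC).
Step 3 — Denominator: 1 + jωRC = 1 + j·7288·870·4.7e-07 = 1 + j2.98.
Step 4 — H = 0.1012 - j0.3016.
Step 5 — Magnitude: |H| = 0.3181 (-9.9 dB); phase: φ = -71.5°.

|H| = 0.3181 (-9.9 dB), φ = -71.5°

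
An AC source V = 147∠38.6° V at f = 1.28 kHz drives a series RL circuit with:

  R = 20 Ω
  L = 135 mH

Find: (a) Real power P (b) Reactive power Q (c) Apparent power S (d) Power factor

Step 1 — Angular frequency: ω = 2π·f = 2π·1280 = 8042 rad/s.
Step 2 — Component impedances:
  R: Z = R = 20 Ω
  L: Z = jωL = j·8042·0.135 = 0 + j1086 Ω
Step 3 — Series combination: Z_total = R + L = 20 + j1086 Ω = 1086∠88.9° Ω.
Step 4 — Source phasor: V = 147∠38.6° V = 114.9 + j91.71 V.
Step 5 — Current: I = V / Z = 0.08639 - j0.1042 A = 0.1354∠-50.3° A.
Step 6 — Complex power: S = V·I* = 0.3665 + j19.9 VA.
Step 7 — Real power: P = Re(S) = 0.3665 W.
Step 8 — Reactive power: Q = Im(S) = 19.9 VAR.
Step 9 — Apparent power: |S| = 19.9 VA.
Step 10 — Power factor: PF = P/|S| = 0.01842 (lagging).

(a) P = 0.3665 W  (b) Q = 19.9 VAR  (c) S = 19.9 VA  (d) PF = 0.01842 (lagging)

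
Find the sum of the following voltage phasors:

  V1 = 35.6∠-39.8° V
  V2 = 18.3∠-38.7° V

Step 1 — Convert each phasor to rectangular form:
  V1 = 35.6·(cos(-39.8°) + j·sin(-39.8°)) = 27.35 - j22.79 V
  V2 = 18.3·(cos(-38.7°) + j·sin(-38.7°)) = 14.28 - j11.44 V
Step 2 — Sum components: V_total = 41.63 - j34.23 V.
Step 3 — Convert to polar: |V_total| = 53.9 V, ∠V_total = -39.4°.

V_total = 53.9∠-39.4° V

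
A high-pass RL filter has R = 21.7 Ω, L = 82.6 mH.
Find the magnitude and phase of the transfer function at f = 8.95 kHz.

Step 1 — Angular frequency: ω = 2π·8950 = 5.623e+04 rad/s.
Step 2 — Transfer function: H(jω) = jωL/(R + jωL).
Step 3 — Numerator jωL = j·4645; denominator R + jωL = 21.7 + j4645.
Step 4 — H = 1 + j0.004672.
Step 5 — Magnitude: |H| = 1 (-0.0 dB); phase: φ = 0.3°.

|H| = 1 (-0.0 dB), φ = 0.3°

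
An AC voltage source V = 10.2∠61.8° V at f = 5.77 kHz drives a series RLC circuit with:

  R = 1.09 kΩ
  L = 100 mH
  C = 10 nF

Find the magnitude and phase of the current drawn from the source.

Step 1 — Angular frequency: ω = 2π·f = 2π·5770 = 3.625e+04 rad/s.
Step 2 — Component impedances:
  R: Z = R = 1090 Ω
  L: Z = jωL = j·3.625e+04·0.1 = 0 + j3625 Ω
  C: Z = 1/(jωC) = -j/(ω·C) = 0 - j2758 Ω
Step 3 — Series combination: Z_total = R + L + C = 1090 + j867.1 Ω = 1393∠38.5° Ω.
Step 4 — Source phasor: V = 10.2∠61.8° V = 4.82 + j8.989 V.
Step 5 — Ohm's law: I = V / Z_total = (4.82 + j8.989) / (1090 + j867.1) = 0.006726 + j0.002896 A.
Step 6 — Convert to polar: |I| = 0.007323 A, ∠I = 23.3°.

I = 0.007323∠23.3° A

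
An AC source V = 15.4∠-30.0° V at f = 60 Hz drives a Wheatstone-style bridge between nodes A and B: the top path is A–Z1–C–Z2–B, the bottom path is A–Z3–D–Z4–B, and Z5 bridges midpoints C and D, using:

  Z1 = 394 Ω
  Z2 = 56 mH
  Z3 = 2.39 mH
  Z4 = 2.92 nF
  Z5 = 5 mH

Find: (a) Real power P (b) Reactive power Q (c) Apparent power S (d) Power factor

Step 1 — Angular frequency: ω = 2π·f = 2π·60 = 377 rad/s.
Step 2 — Component impedances:
  Z1: Z = R = 394 Ω
  Z2: Z = jωL = j·377·0.056 = 0 + j21.11 Ω
  Z3: Z = jωL = j·377·0.00239 = 0 + j0.901 Ω
  Z4: Z = 1/(jωC) = -j/(ω·C) = 0 - j9.084e+05 Ω
  Z5: Z = jωL = j·377·0.005 = 0 + j1.885 Ω
Step 3 — Bridge requires nodal analysis (the Z5 bridge couples midpoints C and D, so the two paths cannot be reduced to a simple series/parallel combination). Setting node B to ground and injecting 1 A at node A, the 3-node admittance system at A, C, D solves to V_A = Z_AB = 0.0197 + j23.9 Ω = 23.9∠90.0° Ω.
Step 4 — Source phasor: V = 15.4∠-30.0° V = 13.34 - j7.7 V.
Step 5 — Current: I = V / Z = -0.3217 - j0.5583 A = 0.6444∠-120.0° A.
Step 6 — Complex power: S = V·I* = 0.00818 + j9.924 VA.
Step 7 — Real power: P = Re(S) = 0.00818 W.
Step 8 — Reactive power: Q = Im(S) = 9.924 VAR.
Step 9 — Apparent power: |S| = 9.924 VA.
Step 10 — Power factor: PF = P/|S| = 0.0008243 (lagging).

(a) P = 0.00818 W  (b) Q = 9.924 VAR  (c) S = 9.924 VA  (d) PF = 0.0008243 (lagging)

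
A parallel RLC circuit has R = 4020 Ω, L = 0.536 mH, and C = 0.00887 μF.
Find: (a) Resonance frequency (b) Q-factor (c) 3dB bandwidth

Step 1 — Resonance: ω₀ = 1/√(LC) = 1/√(0.000536·8.87e-09) = 4.586e+05 rad/s.
Step 2 — f₀ = ω₀/(2π) = 7.299e+04 Hz.
Step 3 — Parallel Q: Q = R/(ω₀L) = 4020/(4.586e+05·0.000536) = 16.35.
Step 4 — Bandwidth: Δω = ω₀/Q = 2.804e+04 rad/s; BW = Δω/(2π) = 4463 Hz.

(a) f₀ = 7.299e+04 Hz  (b) Q = 16.35  (c) BW = 4463 Hz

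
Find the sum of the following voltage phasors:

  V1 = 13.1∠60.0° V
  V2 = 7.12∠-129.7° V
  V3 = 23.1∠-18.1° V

Step 1 — Convert each phasor to rectangular form:
  V1 = 13.1·(cos(60.0°) + j·sin(60.0°)) = 6.55 + j11.34 V
  V2 = 7.12·(cos(-129.7°) + j·sin(-129.7°)) = -4.548 - j5.478 V
  V3 = 23.1·(cos(-18.1°) + j·sin(-18.1°)) = 21.96 - j7.177 V
Step 2 — Sum components: V_total = 23.96 - j1.31 V.
Step 3 — Convert to polar: |V_total| = 23.99 V, ∠V_total = -3.1°.

V_total = 23.99∠-3.1° V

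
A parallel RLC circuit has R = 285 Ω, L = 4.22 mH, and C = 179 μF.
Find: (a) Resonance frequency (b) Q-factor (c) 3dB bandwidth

Step 1 — Resonance: ω₀ = 1/√(LC) = 1/√(0.00422·0.000179) = 1151 rad/s.
Step 2 — f₀ = ω₀/(2π) = 183.1 Hz.
Step 3 — Parallel Q: Q = R/(ω₀L) = 285/(1151·0.00422) = 58.7.
Step 4 — Bandwidth: Δω = ω₀/Q = 19.6 rad/s; BW = Δω/(2π) = 3.12 Hz.

(a) f₀ = 183.1 Hz  (b) Q = 58.7  (c) BW = 3.12 Hz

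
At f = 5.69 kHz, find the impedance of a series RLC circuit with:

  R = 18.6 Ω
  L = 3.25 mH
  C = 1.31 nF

Step 1 — Angular frequency: ω = 2π·f = 2π·5690 = 3.575e+04 rad/s.
Step 2 — Component impedances:
  R: Z = R = 18.6 Ω
  L: Z = jωL = j·3.575e+04·0.00325 = 0 + j116.2 Ω
  C: Z = 1/(jωC) = -j/(ω·C) = 0 - j2.135e+04 Ω
Step 3 — Series combination: Z_total = R + L + C = 18.6 - j2.124e+04 Ω = 2.124e+04∠-89.9° Ω.

Z = 18.6 - j2.124e+04 Ω = 2.124e+04∠-89.9° Ω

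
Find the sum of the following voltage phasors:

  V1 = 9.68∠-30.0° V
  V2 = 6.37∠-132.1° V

Step 1 — Convert each phasor to rectangular form:
  V1 = 9.68·(cos(-30.0°) + j·sin(-30.0°)) = 8.383 - j4.84 V
  V2 = 6.37·(cos(-132.1°) + j·sin(-132.1°)) = -4.271 - j4.726 V
Step 2 — Sum components: V_total = 4.113 - j9.566 V.
Step 3 — Convert to polar: |V_total| = 10.41 V, ∠V_total = -66.7°.

V_total = 10.41∠-66.7° V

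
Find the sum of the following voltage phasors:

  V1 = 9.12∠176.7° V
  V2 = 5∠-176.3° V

Step 1 — Convert each phasor to rectangular form:
  V1 = 9.12·(cos(176.7°) + j·sin(176.7°)) = -9.105 + j0.525 V
  V2 = 5·(cos(-176.3°) + j·sin(-176.3°)) = -4.99 - j0.3227 V
Step 2 — Sum components: V_total = -14.09 + j0.2023 V.
Step 3 — Convert to polar: |V_total| = 14.1 V, ∠V_total = 179.2°.

V_total = 14.1∠179.2° V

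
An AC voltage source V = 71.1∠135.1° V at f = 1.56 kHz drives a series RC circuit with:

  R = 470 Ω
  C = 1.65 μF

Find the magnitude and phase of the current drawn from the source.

Step 1 — Angular frequency: ω = 2π·f = 2π·1560 = 9802 rad/s.
Step 2 — Component impedances:
  R: Z = R = 470 Ω
  C: Z = 1/(jωC) = -j/(ω·C) = 0 - j61.83 Ω
Step 3 — Series combination: Z_total = R + C = 470 - j61.83 Ω = 474∠-7.5° Ω.
Step 4 — Source phasor: V = 71.1∠135.1° V = -50.36 + j50.19 V.
Step 5 — Ohm's law: I = V / Z_total = (-50.36 + j50.19) / (470 - j61.83) = -0.1191 + j0.09111 A.
Step 6 — Convert to polar: |I| = 0.15 A, ∠I = 142.6°.

I = 0.15∠142.6° A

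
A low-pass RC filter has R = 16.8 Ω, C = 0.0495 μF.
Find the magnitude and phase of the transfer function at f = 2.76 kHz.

Step 1 — Angular frequency: ω = 2π·2760 = 1.734e+04 rad/s.
Step 2 — Transfer function: H(jω) = 1/(1 + jωRC).
Step 3 — Denominator: 1 + jωRC = 1 + j·1.734e+04·16.8·4.95e-08 = 1 + j0.01442.
Step 4 — H = 0.9998 - j0.01442.
Step 5 — Magnitude: |H| = 0.9999 (-0.0 dB); phase: φ = -0.8°.

|H| = 0.9999 (-0.0 dB), φ = -0.8°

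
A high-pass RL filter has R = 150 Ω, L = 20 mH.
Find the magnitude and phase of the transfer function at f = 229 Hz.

Step 1 — Angular frequency: ω = 2π·229 = 1439 rad/s.
Step 2 — Transfer function: H(jω) = jωL/(R + jωL).
Step 3 — Numerator jωL = j·28.78; denominator R + jωL = 150 + j28.78.
Step 4 — H = 0.0355 + j0.185.
Step 5 — Magnitude: |H| = 0.1884 (-14.5 dB); phase: φ = 79.1°.

|H| = 0.1884 (-14.5 dB), φ = 79.1°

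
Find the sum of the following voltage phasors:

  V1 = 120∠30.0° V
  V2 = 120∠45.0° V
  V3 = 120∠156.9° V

Step 1 — Convert each phasor to rectangular form:
  V1 = 120·(cos(30.0°) + j·sin(30.0°)) = 103.9 + j60 V
  V2 = 120·(cos(45.0°) + j·sin(45.0°)) = 84.85 + j84.85 V
  V3 = 120·(cos(156.9°) + j·sin(156.9°)) = -110.4 + j47.08 V
Step 2 — Sum components: V_total = 78.4 + j191.9 V.
Step 3 — Convert to polar: |V_total| = 207.3 V, ∠V_total = 67.8°.

V_total = 207.3∠67.8° V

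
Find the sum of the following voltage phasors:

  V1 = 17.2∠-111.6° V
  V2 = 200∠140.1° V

Step 1 — Convert each phasor to rectangular form:
  V1 = 17.2·(cos(-111.6°) + j·sin(-111.6°)) = -6.332 - j15.99 V
  V2 = 200·(cos(140.1°) + j·sin(140.1°)) = -153.4 + j128.3 V
Step 2 — Sum components: V_total = -159.8 + j112.3 V.
Step 3 — Convert to polar: |V_total| = 195.3 V, ∠V_total = 144.9°.

V_total = 195.3∠144.9° V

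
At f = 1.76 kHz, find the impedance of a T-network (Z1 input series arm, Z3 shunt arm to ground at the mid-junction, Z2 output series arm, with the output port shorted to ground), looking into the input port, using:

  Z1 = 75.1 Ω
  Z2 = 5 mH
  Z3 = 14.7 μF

Step 1 — Angular frequency: ω = 2π·f = 2π·1760 = 1.106e+04 rad/s.
Step 2 — Component impedances:
  Z1: Z = R = 75.1 Ω
  Z2: Z = jωL = j·1.106e+04·0.005 = 0 + j55.29 Ω
  Z3: Z = 1/(jωC) = -j/(ω·C) = 0 - j6.152 Ω
Step 3 — With the output port shorted to ground, the output series arm Z2 runs from the junction to ground; the shunt arm Z3 also runs from the junction to ground. They appear in parallel: Z3 || Z2 = 0 - j6.922 Ω.
Step 4 — Series with input arm Z1: Z_in = Z1 + (Z3 || Z2) = 75.1 - j6.922 Ω = 75.42∠-5.3° Ω.

Z = 75.1 - j6.922 Ω = 75.42∠-5.3° Ω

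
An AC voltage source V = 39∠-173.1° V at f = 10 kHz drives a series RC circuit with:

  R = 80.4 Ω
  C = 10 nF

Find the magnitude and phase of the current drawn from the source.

Step 1 — Angular frequency: ω = 2π·f = 2π·1e+04 = 6.283e+04 rad/s.
Step 2 — Component impedances:
  R: Z = R = 80.4 Ω
  C: Z = 1/(jωC) = -j/(ω·C) = 0 - j1592 Ω
Step 3 — Series combination: Z_total = R + C = 80.4 - j1592 Ω = 1594∠-87.1° Ω.
Step 4 — Source phasor: V = 39∠-173.1° V = -38.72 - j4.685 V.
Step 5 — Ohm's law: I = V / Z_total = (-38.72 - j4.685) / (80.4 - j1592) = 0.001711 - j0.02441 A.
Step 6 — Convert to polar: |I| = 0.02447 A, ∠I = -86.0°.

I = 0.02447∠-86.0° A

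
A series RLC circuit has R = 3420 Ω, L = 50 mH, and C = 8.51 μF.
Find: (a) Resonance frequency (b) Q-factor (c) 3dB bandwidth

Step 1 — Resonance condition Im(Z)=0 gives ω₀ = 1/√(LC).
Step 2 — ω₀ = 1/√(0.05·8.51e-06) = 1533 rad/s.
Step 3 — f₀ = ω₀/(2π) = 244 Hz.
Step 4 — Series Q: Q = ω₀L/R = 1533·0.05/3420 = 0.02241.
Step 5 — 3dB bandwidth: Δω = ω₀/Q = 6.84e+04 rad/s; BW = Δω/(2π) = 1.089e+04 Hz.

(a) f₀ = 244 Hz  (b) Q = 0.02241  (c) BW = 1.089e+04 Hz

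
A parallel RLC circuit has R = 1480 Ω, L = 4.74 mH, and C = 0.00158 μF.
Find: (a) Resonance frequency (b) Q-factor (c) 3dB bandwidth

Step 1 — Resonance: ω₀ = 1/√(LC) = 1/√(0.00474·1.58e-09) = 3.654e+05 rad/s.
Step 2 — f₀ = ω₀/(2π) = 5.816e+04 Hz.
Step 3 — Parallel Q: Q = R/(ω₀L) = 1480/(3.654e+05·0.00474) = 0.8545.
Step 4 — Bandwidth: Δω = ω₀/Q = 4.276e+05 rad/s; BW = Δω/(2π) = 6.806e+04 Hz.

(a) f₀ = 5.816e+04 Hz  (b) Q = 0.8545  (c) BW = 6.806e+04 Hz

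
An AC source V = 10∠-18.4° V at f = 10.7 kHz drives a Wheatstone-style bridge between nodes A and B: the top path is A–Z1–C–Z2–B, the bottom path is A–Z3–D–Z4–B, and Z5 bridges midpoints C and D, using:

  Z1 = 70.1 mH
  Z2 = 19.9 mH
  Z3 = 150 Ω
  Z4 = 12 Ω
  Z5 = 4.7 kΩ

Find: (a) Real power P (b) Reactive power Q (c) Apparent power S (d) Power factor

Step 1 — Angular frequency: ω = 2π·f = 2π·1.07e+04 = 6.723e+04 rad/s.
Step 2 — Component impedances:
  Z1: Z = jωL = j·6.723e+04·0.0701 = 0 + j4713 Ω
  Z2: Z = jωL = j·6.723e+04·0.0199 = 0 + j1338 Ω
  Z3: Z = R = 150 Ω
  Z4: Z = R = 12 Ω
  Z5: Z = R = 4700 Ω
Step 3 — Bridge requires nodal analysis (the Z5 bridge couples midpoints C and D, so the two paths cannot be reduced to a simple series/parallel combination). Setting node B to ground and injecting 1 A at node A, the 3-node admittance system at A, C, D solves to V_A = Z_AB = 161.8 + j4.353 Ω = 161.8∠1.5° Ω.
Step 4 — Source phasor: V = 10∠-18.4° V = 9.489 - j3.156 V.
Step 5 — Current: I = V / Z = 0.05809 - j0.02108 A = 0.06179∠-19.9° A.
Step 6 — Complex power: S = V·I* = 0.6177 + j0.01662 VA.
Step 7 — Real power: P = Re(S) = 0.6177 W.
Step 8 — Reactive power: Q = Im(S) = 0.01662 VAR.
Step 9 — Apparent power: |S| = 0.6179 VA.
Step 10 — Power factor: PF = P/|S| = 0.9996 (lagging).

(a) P = 0.6177 W  (b) Q = 0.01662 VAR  (c) S = 0.6179 VA  (d) PF = 0.9996 (lagging)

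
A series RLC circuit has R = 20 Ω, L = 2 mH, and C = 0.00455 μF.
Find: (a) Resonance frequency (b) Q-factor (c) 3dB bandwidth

Step 1 — Resonance: ω₀ = 1/√(LC) = 1/√(0.002·4.55e-09) = 3.315e+05 rad/s.
Step 2 — f₀ = ω₀/(2π) = 5.276e+04 Hz.
Step 3 — Series Q: Q = ω₀L/R = 3.315e+05·0.002/20 = 33.15.
Step 4 — Bandwidth: Δω = ω₀/Q = 1e+04 rad/s; BW = Δω/(2π) = 1592 Hz.

(a) f₀ = 5.276e+04 Hz  (b) Q = 33.15  (c) BW = 1592 Hz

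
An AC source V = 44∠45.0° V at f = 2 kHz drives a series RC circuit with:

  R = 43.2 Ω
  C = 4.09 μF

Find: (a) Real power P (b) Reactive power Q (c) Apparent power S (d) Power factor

Step 1 — Angular frequency: ω = 2π·f = 2π·2000 = 1.257e+04 rad/s.
Step 2 — Component impedances:
  R: Z = R = 43.2 Ω
  C: Z = 1/(jωC) = -j/(ω·C) = 0 - j19.46 Ω
Step 3 — Series combination: Z_total = R + C = 43.2 - j19.46 Ω = 47.38∠-24.2° Ω.
Step 4 — Source phasor: V = 44∠45.0° V = 31.11 + j31.11 V.
Step 5 — Current: I = V / Z = 0.3291 + j0.8684 A = 0.9287∠69.2° A.
Step 6 — Complex power: S = V·I* = 37.26 - j16.78 VA.
Step 7 — Real power: P = Re(S) = 37.26 W.
Step 8 — Reactive power: Q = Im(S) = -16.78 VAR.
Step 9 — Apparent power: |S| = 40.86 VA.
Step 10 — Power factor: PF = P/|S| = 0.9118 (leading).

(a) P = 37.26 W  (b) Q = -16.78 VAR  (c) S = 40.86 VA  (d) PF = 0.9118 (leading)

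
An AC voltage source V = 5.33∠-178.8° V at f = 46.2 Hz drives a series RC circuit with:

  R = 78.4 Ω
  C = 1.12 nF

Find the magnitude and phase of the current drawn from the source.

Step 1 — Angular frequency: ω = 2π·f = 2π·46.2 = 290.3 rad/s.
Step 2 — Component impedances:
  R: Z = R = 78.4 Ω
  C: Z = 1/(jωC) = -j/(ω·C) = 0 - j3.076e+06 Ω
Step 3 — Series combination: Z_total = R + C = 78.4 - j3.076e+06 Ω = 3.076e+06∠-90.0° Ω.
Step 4 — Source phasor: V = 5.33∠-178.8° V = -5.329 - j0.1116 V.
Step 5 — Ohm's law: I = V / Z_total = (-5.329 - j0.1116) / (78.4 - j3.076e+06) = 3.625e-08 - j1.732e-06 A.
Step 6 — Convert to polar: |I| = 1.733e-06 A, ∠I = -88.8°.

I = 1.733e-06∠-88.8° A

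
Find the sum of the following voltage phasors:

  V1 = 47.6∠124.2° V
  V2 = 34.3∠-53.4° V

Step 1 — Convert each phasor to rectangular form:
  V1 = 47.6·(cos(124.2°) + j·sin(124.2°)) = -26.76 + j39.37 V
  V2 = 34.3·(cos(-53.4°) + j·sin(-53.4°)) = 20.45 - j27.54 V
Step 2 — Sum components: V_total = -6.305 + j11.83 V.
Step 3 — Convert to polar: |V_total| = 13.41 V, ∠V_total = 118.1°.

V_total = 13.41∠118.1° V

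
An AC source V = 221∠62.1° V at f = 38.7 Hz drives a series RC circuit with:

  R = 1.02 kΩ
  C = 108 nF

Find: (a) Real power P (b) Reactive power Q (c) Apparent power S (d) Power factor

Step 1 — Angular frequency: ω = 2π·f = 2π·38.7 = 243.2 rad/s.
Step 2 — Component impedances:
  R: Z = R = 1020 Ω
  C: Z = 1/(jωC) = -j/(ω·C) = 0 - j3.808e+04 Ω
Step 3 — Series combination: Z_total = R + C = 1020 - j3.808e+04 Ω = 3.809e+04∠-88.5° Ω.
Step 4 — Source phasor: V = 221∠62.1° V = 103.4 + j195.3 V.
Step 5 — Current: I = V / Z = -0.005053 + j0.002851 A = 0.005802∠150.6° A.
Step 6 — Complex power: S = V·I* = 0.03433 - j1.282 VA.
Step 7 — Real power: P = Re(S) = 0.03433 W.
Step 8 — Reactive power: Q = Im(S) = -1.282 VAR.
Step 9 — Apparent power: |S| = 1.282 VA.
Step 10 — Power factor: PF = P/|S| = 0.02678 (leading).

(a) P = 0.03433 W  (b) Q = -1.282 VAR  (c) S = 1.282 VA  (d) PF = 0.02678 (leading)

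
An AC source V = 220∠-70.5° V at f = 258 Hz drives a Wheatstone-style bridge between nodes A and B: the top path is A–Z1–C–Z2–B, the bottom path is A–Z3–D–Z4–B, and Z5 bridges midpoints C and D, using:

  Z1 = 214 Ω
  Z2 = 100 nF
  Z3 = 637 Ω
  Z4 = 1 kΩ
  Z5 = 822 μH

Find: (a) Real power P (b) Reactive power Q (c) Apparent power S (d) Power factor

Step 1 — Angular frequency: ω = 2π·f = 2π·258 = 1621 rad/s.
Step 2 — Component impedances:
  Z1: Z = R = 214 Ω
  Z2: Z = 1/(jωC) = -j/(ω·C) = 0 - j6169 Ω
  Z3: Z = R = 637 Ω
  Z4: Z = R = 1000 Ω
  Z5: Z = jωL = j·1621·0.000822 = 0 + j1.333 Ω
Step 3 — Bridge requires nodal analysis (the Z5 bridge couples midpoints C and D, so the two paths cannot be reduced to a simple series/parallel combination). Setting node B to ground and injecting 1 A at node A, the 3-node admittance system at A, C, D solves to V_A = Z_AB = 1135 - j157.3 Ω = 1146∠-7.9° Ω.
Step 4 — Source phasor: V = 220∠-70.5° V = 73.44 - j207.4 V.
Step 5 — Current: I = V / Z = 0.08834 - j0.1705 A = 0.192∠-62.6° A.
Step 6 — Complex power: S = V·I* = 41.84 - j5.799 VA.
Step 7 — Real power: P = Re(S) = 41.84 W.
Step 8 — Reactive power: Q = Im(S) = -5.799 VAR.
Step 9 — Apparent power: |S| = 42.24 VA.
Step 10 — Power factor: PF = P/|S| = 0.9905 (leading).

(a) P = 41.84 W  (b) Q = -5.799 VAR  (c) S = 42.24 VA  (d) PF = 0.9905 (leading)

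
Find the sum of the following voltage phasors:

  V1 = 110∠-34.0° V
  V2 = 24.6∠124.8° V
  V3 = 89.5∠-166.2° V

Step 1 — Convert each phasor to rectangular form:
  V1 = 110·(cos(-34.0°) + j·sin(-34.0°)) = 91.19 - j61.51 V
  V2 = 24.6·(cos(124.8°) + j·sin(124.8°)) = -14.04 + j20.2 V
  V3 = 89.5·(cos(-166.2°) + j·sin(-166.2°)) = -86.92 - j21.35 V
Step 2 — Sum components: V_total = -9.762 - j62.66 V.
Step 3 — Convert to polar: |V_total| = 63.42 V, ∠V_total = -98.9°.

V_total = 63.42∠-98.9° V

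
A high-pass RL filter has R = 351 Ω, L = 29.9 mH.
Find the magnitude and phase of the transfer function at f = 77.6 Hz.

Step 1 — Angular frequency: ω = 2π·77.6 = 487.6 rad/s.
Step 2 — Transfer function: H(jω) = jωL/(R + jωL).
Step 3 — Numerator jωL = j·14.58; denominator R + jωL = 351 + j14.58.
Step 4 — H = 0.001722 + j0.04146.
Step 5 — Magnitude: |H| = 0.0415 (-27.6 dB); phase: φ = 87.6°.

|H| = 0.0415 (-27.6 dB), φ = 87.6°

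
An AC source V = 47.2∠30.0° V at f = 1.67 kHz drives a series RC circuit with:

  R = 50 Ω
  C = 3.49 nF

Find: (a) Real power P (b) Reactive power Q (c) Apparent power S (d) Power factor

Step 1 — Angular frequency: ω = 2π·f = 2π·1670 = 1.049e+04 rad/s.
Step 2 — Component impedances:
  R: Z = R = 50 Ω
  C: Z = 1/(jωC) = -j/(ω·C) = 0 - j2.731e+04 Ω
Step 3 — Series combination: Z_total = R + C = 50 - j2.731e+04 Ω = 2.731e+04∠-89.9° Ω.
Step 4 — Source phasor: V = 47.2∠30.0° V = 40.88 + j23.6 V.
Step 5 — Current: I = V / Z = -0.0008615 + j0.001498 A = 0.001728∠119.9° A.
Step 6 — Complex power: S = V·I* = 0.0001494 - j0.08158 VA.
Step 7 — Real power: P = Re(S) = 0.0001494 W.
Step 8 — Reactive power: Q = Im(S) = -0.08158 VAR.
Step 9 — Apparent power: |S| = 0.08158 VA.
Step 10 — Power factor: PF = P/|S| = 0.001831 (leading).

(a) P = 0.0001494 W  (b) Q = -0.08158 VAR  (c) S = 0.08158 VA  (d) PF = 0.001831 (leading)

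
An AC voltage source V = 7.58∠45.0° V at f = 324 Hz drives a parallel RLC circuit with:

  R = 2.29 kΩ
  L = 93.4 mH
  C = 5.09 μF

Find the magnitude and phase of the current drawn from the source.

Step 1 — Angular frequency: ω = 2π·f = 2π·324 = 2036 rad/s.
Step 2 — Component impedances:
  R: Z = R = 2290 Ω
  L: Z = jωL = j·2036·0.0934 = 0 + j190.1 Ω
  C: Z = 1/(jωC) = -j/(ω·C) = 0 - j96.51 Ω
Step 3 — Parallel combination: 1/Z_total = 1/R + 1/L + 1/C; Z_total = 16.65 - j194.6 Ω = 195.3∠-85.1° Ω.
Step 4 — Source phasor: V = 7.58∠45.0° V = 5.36 + j5.36 V.
Step 5 — Ohm's law: I = V / Z_total = (5.36 + j5.36) / (16.65 - j194.6) = -0.02501 + j0.02969 A.
Step 6 — Convert to polar: |I| = 0.03882 A, ∠I = 130.1°.

I = 0.03882∠130.1° A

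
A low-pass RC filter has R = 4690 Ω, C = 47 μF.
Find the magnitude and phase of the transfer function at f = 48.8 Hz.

Step 1 — Angular frequency: ω = 2π·48.8 = 306.6 rad/s.
Step 2 — Transfer function: H(jω) = 1/(1 + jωRC).
Step 3 — Denominator: 1 + jωRC = 1 + j·306.6·4690·4.7e-05 = 1 + j67.59.
Step 4 — H = 0.0002189 - j0.01479.
Step 5 — Magnitude: |H| = 0.01479 (-36.6 dB); phase: φ = -89.2°.

|H| = 0.01479 (-36.6 dB), φ = -89.2°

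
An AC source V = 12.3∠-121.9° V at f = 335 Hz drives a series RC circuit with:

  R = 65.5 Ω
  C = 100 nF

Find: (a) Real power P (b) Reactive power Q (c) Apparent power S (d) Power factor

Step 1 — Angular frequency: ω = 2π·f = 2π·335 = 2105 rad/s.
Step 2 — Component impedances:
  R: Z = R = 65.5 Ω
  C: Z = 1/(jωC) = -j/(ω·C) = 0 - j4751 Ω
Step 3 — Series combination: Z_total = R + C = 65.5 - j4751 Ω = 4751∠-89.2° Ω.
Step 4 — Source phasor: V = 12.3∠-121.9° V = -6.5 - j10.44 V.
Step 5 — Current: I = V / Z = 0.002179 - j0.001398 A = 0.002589∠-32.7° A.
Step 6 — Complex power: S = V·I* = 0.000439 - j0.03184 VA.
Step 7 — Real power: P = Re(S) = 0.000439 W.
Step 8 — Reactive power: Q = Im(S) = -0.03184 VAR.
Step 9 — Apparent power: |S| = 0.03184 VA.
Step 10 — Power factor: PF = P/|S| = 0.01379 (leading).

(a) P = 0.000439 W  (b) Q = -0.03184 VAR  (c) S = 0.03184 VA  (d) PF = 0.01379 (leading)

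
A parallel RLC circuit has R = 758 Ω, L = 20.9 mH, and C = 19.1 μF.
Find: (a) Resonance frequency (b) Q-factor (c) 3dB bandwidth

Step 1 — Resonance: ω₀ = 1/√(LC) = 1/√(0.0209·1.91e-05) = 1583 rad/s.
Step 2 — f₀ = ω₀/(2π) = 251.9 Hz.
Step 3 — Parallel Q: Q = R/(ω₀L) = 758/(1583·0.0209) = 22.91.
Step 4 — Bandwidth: Δω = ω₀/Q = 69.07 rad/s; BW = Δω/(2π) = 10.99 Hz.

(a) f₀ = 251.9 Hz  (b) Q = 22.91  (c) BW = 10.99 Hz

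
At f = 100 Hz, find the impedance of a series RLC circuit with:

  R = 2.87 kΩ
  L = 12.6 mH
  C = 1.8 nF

Step 1 — Angular frequency: ω = 2π·f = 2π·100 = 628.3 rad/s.
Step 2 — Component impedances:
  R: Z = R = 2870 Ω
  L: Z = jωL = j·628.3·0.0126 = 0 + j7.917 Ω
  C: Z = 1/(jωC) = -j/(ω·C) = 0 - j8.842e+05 Ω
Step 3 — Series combination: Z_total = R + L + C = 2870 - j8.842e+05 Ω = 8.842e+05∠-89.8° Ω.

Z = 2870 - j8.842e+05 Ω = 8.842e+05∠-89.8° Ω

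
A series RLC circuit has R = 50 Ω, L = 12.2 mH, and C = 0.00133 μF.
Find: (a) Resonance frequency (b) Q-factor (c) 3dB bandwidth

Step 1 — Resonance condition Im(Z)=0 gives ω₀ = 1/√(LC).
Step 2 — ω₀ = 1/√(0.0122·1.33e-09) = 2.483e+05 rad/s.
Step 3 — f₀ = ω₀/(2π) = 3.951e+04 Hz.
Step 4 — Series Q: Q = ω₀L/R = 2.483e+05·0.0122/50 = 60.57.
Step 5 — 3dB bandwidth: Δω = ω₀/Q = 4098 rad/s; BW = Δω/(2π) = 652.3 Hz.

(a) f₀ = 3.951e+04 Hz  (b) Q = 60.57  (c) BW = 652.3 Hz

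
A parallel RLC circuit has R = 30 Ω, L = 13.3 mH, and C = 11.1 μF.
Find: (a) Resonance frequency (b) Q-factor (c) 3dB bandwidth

Step 1 — Resonance: ω₀ = 1/√(LC) = 1/√(0.0133·1.11e-05) = 2603 rad/s.
Step 2 — f₀ = ω₀/(2π) = 414.2 Hz.
Step 3 — Parallel Q: Q = R/(ω₀L) = 30/(2603·0.0133) = 0.8667.
Step 4 — Bandwidth: Δω = ω₀/Q = 3003 rad/s; BW = Δω/(2π) = 477.9 Hz.

(a) f₀ = 414.2 Hz  (b) Q = 0.8667  (c) BW = 477.9 Hz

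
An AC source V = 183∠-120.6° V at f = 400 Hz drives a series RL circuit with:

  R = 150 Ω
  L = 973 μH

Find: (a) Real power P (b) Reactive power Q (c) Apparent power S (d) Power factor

Step 1 — Angular frequency: ω = 2π·f = 2π·400 = 2513 rad/s.
Step 2 — Component impedances:
  R: Z = R = 150 Ω
  L: Z = jωL = j·2513·0.000973 = 0 + j2.445 Ω
Step 3 — Series combination: Z_total = R + L = 150 + j2.445 Ω = 150∠0.9° Ω.
Step 4 — Source phasor: V = 183∠-120.6° V = -93.15 - j157.5 V.
Step 5 — Current: I = V / Z = -0.638 - j1.04 A = 1.22∠-121.5° A.
Step 6 — Complex power: S = V·I* = 223.2 + j3.639 VA.
Step 7 — Real power: P = Re(S) = 223.2 W.
Step 8 — Reactive power: Q = Im(S) = 3.639 VAR.
Step 9 — Apparent power: |S| = 223.2 VA.
Step 10 — Power factor: PF = P/|S| = 0.9999 (lagging).

(a) P = 223.2 W  (b) Q = 3.639 VAR  (c) S = 223.2 VA  (d) PF = 0.9999 (lagging)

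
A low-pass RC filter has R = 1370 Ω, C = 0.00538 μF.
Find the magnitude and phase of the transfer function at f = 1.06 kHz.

Step 1 — Angular frequency: ω = 2π·1060 = 6660 rad/s.
Step 2 — Transfer function: H(jω) = 1/(1 + jωRC).
Step 3 — Denominator: 1 + jωRC = 1 + j·6660·1370·5.38e-09 = 1 + j0.04909.
Step 4 — H = 0.9976 - j0.04897.
Step 5 — Magnitude: |H| = 0.9988 (-0.0 dB); phase: φ = -2.8°.

|H| = 0.9988 (-0.0 dB), φ = -2.8°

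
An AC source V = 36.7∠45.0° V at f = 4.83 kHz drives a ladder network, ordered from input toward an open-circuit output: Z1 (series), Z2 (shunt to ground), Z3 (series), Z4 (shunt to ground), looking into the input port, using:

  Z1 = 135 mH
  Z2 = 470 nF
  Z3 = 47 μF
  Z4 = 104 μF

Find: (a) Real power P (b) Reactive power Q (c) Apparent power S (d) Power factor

Step 1 — Angular frequency: ω = 2π·f = 2π·4830 = 3.035e+04 rad/s.
Step 2 — Component impedances:
  Z1: Z = jωL = j·3.035e+04·0.135 = 0 + j4097 Ω
  Z2: Z = 1/(jωC) = -j/(ω·C) = 0 - j70.11 Ω
  Z3: Z = 1/(jωC) = -j/(ω·C) = 0 - j0.7011 Ω
  Z4: Z = 1/(jωC) = -j/(ω·C) = 0 - j0.3168 Ω
Step 3 — Ladder network (open output): work backward from the far end, alternating series and parallel combinations. Z_in = 0 + j4096 Ω = 4096∠90.0° Ω.
Step 4 — Source phasor: V = 36.7∠45.0° V = 25.95 + j25.95 V.
Step 5 — Current: I = V / Z = 0.006336 - j0.006336 A = 0.00896∠-45.0° A.
Step 6 — Complex power: S = V·I* = 0 + j0.3288 VA.
Step 7 — Real power: P = Re(S) = 0 W.
Step 8 — Reactive power: Q = Im(S) = 0.3288 VAR.
Step 9 — Apparent power: |S| = 0.3288 VA.
Step 10 — Power factor: PF = P/|S| = 0 (lagging).

(a) P = 0 W  (b) Q = 0.3288 VAR  (c) S = 0.3288 VA  (d) PF = 0 (lagging)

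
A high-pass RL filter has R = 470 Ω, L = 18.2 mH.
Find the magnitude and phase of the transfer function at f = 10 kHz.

Step 1 — Angular frequency: ω = 2π·1e+04 = 6.283e+04 rad/s.
Step 2 — Transfer function: H(jω) = jωL/(R + jωL).
Step 3 — Numerator jωL = j·1144; denominator R + jωL = 470 + j1144.
Step 4 — H = 0.8555 + j0.3516.
Step 5 — Magnitude: |H| = 0.9249 (-0.7 dB); phase: φ = 22.3°.

|H| = 0.9249 (-0.7 dB), φ = 22.3°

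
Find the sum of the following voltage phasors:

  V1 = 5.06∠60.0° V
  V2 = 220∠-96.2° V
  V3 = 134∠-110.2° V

Step 1 — Convert each phasor to rectangular form:
  V1 = 5.06·(cos(60.0°) + j·sin(60.0°)) = 2.53 + j4.382 V
  V2 = 220·(cos(-96.2°) + j·sin(-96.2°)) = -23.76 - j218.7 V
  V3 = 134·(cos(-110.2°) + j·sin(-110.2°)) = -46.27 - j125.8 V
Step 2 — Sum components: V_total = -67.5 - j340.1 V.
Step 3 — Convert to polar: |V_total| = 346.7 V, ∠V_total = -101.2°.

V_total = 346.7∠-101.2° V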